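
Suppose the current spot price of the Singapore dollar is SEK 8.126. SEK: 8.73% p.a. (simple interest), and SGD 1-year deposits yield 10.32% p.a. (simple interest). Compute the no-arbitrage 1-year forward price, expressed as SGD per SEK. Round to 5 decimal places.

0.12486

T = 1 year.
SEK accumulates by 1 + 0.0873×1 = 1.087300.
Growth of 1 SGD over T: 1 + 0.1032×1 = 1.103200.
CIP: F = S · (grow SEK)/(grow SGD) = 8.126 × 1.087300/1.103200 = 8.008883 SEK per SGD.
Quoted the other way: 1/8.008883 = 0.12486 SGD per SEK.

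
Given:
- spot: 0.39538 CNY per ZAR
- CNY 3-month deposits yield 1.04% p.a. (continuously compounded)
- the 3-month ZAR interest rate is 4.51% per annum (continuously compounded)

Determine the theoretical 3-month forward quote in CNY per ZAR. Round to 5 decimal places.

T = 3/12 years.
CNY accumulates by e^(0.0104×3/12) = 1.0026034.
ZAR growth factor: e^(0.0451×3/12) = 1.0113388.
Forward (CNY per ZAR) = 0.39538 × 1.0026034 / 1.0113388 = 0.3919649.

0.39196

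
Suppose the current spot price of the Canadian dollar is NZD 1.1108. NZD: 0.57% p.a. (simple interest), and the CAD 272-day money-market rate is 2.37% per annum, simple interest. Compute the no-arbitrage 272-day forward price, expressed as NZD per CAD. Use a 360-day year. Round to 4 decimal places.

T = 272/360 years.
NZD accumulates by 1 + 0.0057×272/360 = 1.0043067.
Growth of 1 CAD over T: 1 + 0.0237×272/360 = 1.0179067.
Forward (NZD per CAD) = 1.1108 × 1.0043067 / 1.0179067 = 1.095959.

1.0960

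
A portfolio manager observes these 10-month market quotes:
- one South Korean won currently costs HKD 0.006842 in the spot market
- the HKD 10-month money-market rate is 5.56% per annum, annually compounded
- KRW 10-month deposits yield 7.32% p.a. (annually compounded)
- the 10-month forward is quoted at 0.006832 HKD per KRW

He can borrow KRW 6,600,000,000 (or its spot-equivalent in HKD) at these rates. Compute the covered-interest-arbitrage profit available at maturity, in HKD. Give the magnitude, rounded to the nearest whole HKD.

T = 10/12 years.
Invest the KRW and cover forward: 6,600,000,000 × 1.060638091 × 0.006832 = HKD 47,825,444.29.
Convert at spot and invest in HKD: 6,600,000,000 × 0.006842 × 1.0461231623 = HKD 47,239,992.86.
The quoted forward overvalues KRW, so borrow HKD, buy KRW at spot, deposit the KRW at 7.32%, and sell the proceeds forward at 0.006832.
Profit = 47,825,444.29 − 47,239,992.86 = HKD 585,451.

HKD 585,451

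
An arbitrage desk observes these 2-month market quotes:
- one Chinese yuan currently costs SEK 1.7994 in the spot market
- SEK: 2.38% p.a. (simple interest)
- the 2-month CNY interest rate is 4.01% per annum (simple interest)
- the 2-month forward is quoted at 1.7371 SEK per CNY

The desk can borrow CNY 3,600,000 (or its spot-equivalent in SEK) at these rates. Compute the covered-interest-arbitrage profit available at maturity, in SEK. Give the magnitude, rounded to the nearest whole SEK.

SEK 208,181

T = 2/12 years.
Keep in CNY, deliver into the forward: 3,600,000·1.006683333·1.7371 = SEK 6,295,354.62.
Swap to SEK now, deposit: 3,600,000·1.7994·1.003966667 = SEK 6,503,535.43.
The quoted forward undervalues CNY, so borrow CNY, convert to SEK at spot, deposit the SEK at 2.38%, and buy CNY forward at 1.7371 to cover the loan.
Arbitrage profit = |6,295,354.62 − 6,503,535.43| = SEK 208,181.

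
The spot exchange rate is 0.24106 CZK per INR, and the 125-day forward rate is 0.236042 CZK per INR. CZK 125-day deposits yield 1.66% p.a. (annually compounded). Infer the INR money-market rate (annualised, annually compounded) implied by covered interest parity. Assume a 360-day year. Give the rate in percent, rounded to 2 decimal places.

T = 125/360 years.
F/S = 0.236042/0.24106 = 0.9791836 = (growth of CZK) / (growth of INR).
The CZK side grows by (1 + 0.0166)^(125/360) = 1.0057329.
That pins the INR growth at 1.0271137.
Annualise: 1.0271137^(360/125) − 1 = 0.080093 = 8.01%.

8.01%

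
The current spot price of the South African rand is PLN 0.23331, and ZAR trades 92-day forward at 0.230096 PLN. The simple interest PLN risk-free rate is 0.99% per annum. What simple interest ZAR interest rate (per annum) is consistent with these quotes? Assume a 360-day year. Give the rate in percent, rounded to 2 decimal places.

T = 92/360 years.
CIP gives F = S · g_PLN/g_ZAR, so g_PLN/g_ZAR = 0.230096/0.23331 = 0.9862243.
PLN growth factor: 1 + 0.0099×92/360 = 1.002530.
So the ZAR growth factor = 1.0165335.
r = (1.0165335 − 1)/(92/360) = 0.064696 → 6.47%.

6.47%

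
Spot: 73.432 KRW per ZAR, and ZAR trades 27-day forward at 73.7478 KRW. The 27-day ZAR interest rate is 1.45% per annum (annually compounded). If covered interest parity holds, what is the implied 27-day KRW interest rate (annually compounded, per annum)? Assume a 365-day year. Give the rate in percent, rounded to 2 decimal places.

7.51%

T = 27/365 years.
F/S = 73.7478/73.432 = 1.0043006 = (growth of KRW) / (growth of ZAR).
ZAR growth factor: (1 + 0.0145)^(27/365) = 1.0010655.
So the KRW growth factor = 1.0053707.
r = 1.0053707^(365/27) − 1 = 0.075096 → 7.51%.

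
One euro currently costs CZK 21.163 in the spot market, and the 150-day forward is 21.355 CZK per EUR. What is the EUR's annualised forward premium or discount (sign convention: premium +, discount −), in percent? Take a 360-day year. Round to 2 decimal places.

+2.18%

T = 150/360 years.
EUR trades forward at +0.90724% vs spot over the period.
×(1/T) gives 2.18% p.a.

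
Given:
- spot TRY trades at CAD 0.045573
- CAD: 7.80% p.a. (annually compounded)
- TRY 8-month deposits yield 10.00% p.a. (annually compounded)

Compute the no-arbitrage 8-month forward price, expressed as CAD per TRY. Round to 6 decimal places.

T = 8/12 years.
CAD accumulates by (1 + 0.0780)^(8/12) = 1.0513464.
TRY accumulates by (1 + 0.1000)^(8/12) = 1.0656022.
So F = 0.045573 × 1.0513464 / 1.0656022 = 0.04496332 (CAD/TRY).

0.044963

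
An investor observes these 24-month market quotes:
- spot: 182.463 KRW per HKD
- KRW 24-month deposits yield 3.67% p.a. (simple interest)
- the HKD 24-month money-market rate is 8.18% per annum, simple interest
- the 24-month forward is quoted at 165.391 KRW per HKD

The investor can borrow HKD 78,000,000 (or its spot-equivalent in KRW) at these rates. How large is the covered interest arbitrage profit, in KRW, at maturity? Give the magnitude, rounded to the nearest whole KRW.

KRW 265,731,695

T = 2 years.
Invest the HKD and cover forward: 78,000,000 × 1.163600 × 165.391 = KRW 15,011,019,472.80.
Convert at spot and invest in KRW: 78,000,000 × 182.463 × 1.073400 = KRW 15,276,751,167.60.
The quoted forward undervalues HKD, so borrow HKD, convert to KRW at spot, deposit the KRW at 3.67%, and buy HKD forward at 165.391 to cover the loan.
Arbitrage profit = |15,011,019,472.80 − 15,276,751,167.60| = KRW 265,731,695.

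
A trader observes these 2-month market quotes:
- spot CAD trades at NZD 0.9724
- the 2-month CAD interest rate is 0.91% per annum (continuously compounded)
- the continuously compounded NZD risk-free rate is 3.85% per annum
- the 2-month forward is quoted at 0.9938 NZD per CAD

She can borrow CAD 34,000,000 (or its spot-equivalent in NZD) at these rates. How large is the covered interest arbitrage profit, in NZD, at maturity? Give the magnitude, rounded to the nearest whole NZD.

T = 2/12 years.
Keep in CAD, deliver into the forward: 34,000,000·1.0015178174·0.9938 = NZD 33,840,485.84.
Swap to NZD now, deposit: 34,000,000·0.9724·1.0064372976 = NZD 33,274,427.36.
The quoted forward overvalues CAD, so borrow NZD, buy CAD at spot, deposit the CAD at 0.91%, and sell the proceeds forward at 0.9938.
The gap between the two covered legs is NZD 566,058.

NZD 566,058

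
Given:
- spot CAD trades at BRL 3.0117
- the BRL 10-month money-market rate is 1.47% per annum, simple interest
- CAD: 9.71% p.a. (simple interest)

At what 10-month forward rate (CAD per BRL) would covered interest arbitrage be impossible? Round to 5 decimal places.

0.35456

T = 10/12 years.
BRL accumulates by 1 + 0.0147×10/12 = 1.012250.
CAD growth factor: 1 + 0.0971×10/12 = 1.0809167.
CIP: F = S · (grow BRL)/(grow CAD) = 3.0117 × 1.012250/1.0809167 = 2.820378 BRL per CAD.
Quoted the other way: 1/2.820378 = 0.35456 CAD per BRL.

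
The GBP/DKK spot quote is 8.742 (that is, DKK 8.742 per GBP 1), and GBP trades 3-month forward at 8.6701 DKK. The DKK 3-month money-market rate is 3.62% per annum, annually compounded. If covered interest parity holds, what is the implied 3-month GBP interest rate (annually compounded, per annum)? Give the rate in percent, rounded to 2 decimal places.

T = 3/12 years.
CIP gives F = S · g_DKK/g_GBP, so g_DKK/g_GBP = 8.6701/8.742 = 0.9917753.
DKK growth factor: (1 + 0.0362)^(3/12) = 1.0089297.
So the GBP growth factor = 1.0172967.
Annualise: 1.0172967^(12/3) − 1 = 0.071003 = 7.10%.

7.10%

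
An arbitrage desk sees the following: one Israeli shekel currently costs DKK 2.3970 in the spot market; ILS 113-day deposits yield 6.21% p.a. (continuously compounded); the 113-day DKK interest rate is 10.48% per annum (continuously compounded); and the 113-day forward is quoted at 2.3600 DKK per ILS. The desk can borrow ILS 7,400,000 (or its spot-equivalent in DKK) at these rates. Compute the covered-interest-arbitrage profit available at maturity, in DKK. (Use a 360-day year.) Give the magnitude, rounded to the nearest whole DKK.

T = 113/360 years.
Keep in ILS, deliver into the forward: 7,400,000·1.0196837192·2.3600 = DKK 17,807,756.47.
Swap to DKK now, deposit: 7,400,000·2.3970·1.0334425963 = DKK 18,330,998.08.
The quoted forward undervalues ILS, so borrow ILS, convert to DKK at spot, deposit the DKK at 10.48%, and buy ILS forward at 2.3600 to cover the loan.
Profit = 18,330,998.08 − 17,807,756.47 = DKK 523,242.

DKK 523,242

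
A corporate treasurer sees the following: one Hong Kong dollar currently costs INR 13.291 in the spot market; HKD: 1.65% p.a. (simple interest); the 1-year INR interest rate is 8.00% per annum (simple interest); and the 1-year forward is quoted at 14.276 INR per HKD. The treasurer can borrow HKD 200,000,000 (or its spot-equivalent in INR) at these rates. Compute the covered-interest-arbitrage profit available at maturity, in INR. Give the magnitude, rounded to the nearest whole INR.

T = 1 year.
Invest the HKD and cover forward: 200,000,000 × 1.016500 × 14.276 = INR 2,902,310,800.00.
Convert at spot and invest in INR: 200,000,000 × 13.291 × 1.080000 = INR 2,870,856,000.00.
The quoted forward overvalues HKD, so borrow INR, buy HKD at spot, deposit the HKD at 1.65%, and sell the proceeds forward at 14.276.
Arbitrage profit = |2,902,310,800.00 − 2,870,856,000.00| = INR 31,454,800.

INR 31,454,800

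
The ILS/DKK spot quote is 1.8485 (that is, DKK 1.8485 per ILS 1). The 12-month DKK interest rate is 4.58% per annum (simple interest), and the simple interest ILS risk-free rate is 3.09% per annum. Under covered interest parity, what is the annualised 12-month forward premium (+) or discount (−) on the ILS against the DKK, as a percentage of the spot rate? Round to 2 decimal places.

T = 1 year.
No-arbitrage forward: 1.8485 × 1.045800 / 1.030900 = 1.8752171 DKK/ILS.
Annualised premium = (F − S)/S × (1/T) = (1.8752171 − 1.8485)/1.8485 ÷ 1 = 1.45%.

+1.45%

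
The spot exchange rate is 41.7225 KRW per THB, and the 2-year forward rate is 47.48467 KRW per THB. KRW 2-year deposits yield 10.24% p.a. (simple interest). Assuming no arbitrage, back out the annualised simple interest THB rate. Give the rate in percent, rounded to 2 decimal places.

T = 2 years.
CIP gives F = S · g_KRW/g_THB, so g_KRW/g_THB = 47.48467/41.7225 = 1.1381070.
KRW growth factor: 1 + 0.1024×2 = 1.204800.
Hence g_THB = 1.0585999.
(1.0585999 − 1)/T = 0.029300, i.e. 2.93%.

2.93%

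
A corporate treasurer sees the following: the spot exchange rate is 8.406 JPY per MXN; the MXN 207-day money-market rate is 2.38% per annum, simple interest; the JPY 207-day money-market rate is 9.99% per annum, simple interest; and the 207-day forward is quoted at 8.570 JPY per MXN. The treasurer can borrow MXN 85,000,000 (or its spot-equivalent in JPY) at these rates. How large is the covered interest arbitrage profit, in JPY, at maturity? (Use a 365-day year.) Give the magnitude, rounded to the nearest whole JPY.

JPY 16,708,726

T = 207/365 years.
Keep in MXN, deliver into the forward: 85,000,000·1.01349753425·8.570 = JPY 738,282,278.82.
Swap to JPY now, deposit: 85,000,000·8.406·1.05665561644 = JPY 754,991,004.50.
The quoted forward undervalues MXN, so borrow MXN, convert to JPY at spot, deposit the JPY at 9.99%, and buy MXN forward at 8.570 to cover the loan.
The gap between the two covered legs is JPY 16,708,726.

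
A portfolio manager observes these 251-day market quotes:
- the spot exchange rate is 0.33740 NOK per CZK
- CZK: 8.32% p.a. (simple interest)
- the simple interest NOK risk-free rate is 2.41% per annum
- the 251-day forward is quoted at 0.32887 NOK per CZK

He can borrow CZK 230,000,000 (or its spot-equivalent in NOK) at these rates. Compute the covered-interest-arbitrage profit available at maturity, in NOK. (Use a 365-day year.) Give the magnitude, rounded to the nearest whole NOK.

T = 251/365 years.
Route A — deposit CZK, sell forward: 230,000,000 × 1.0572142466 × 0.32887 = NOK 79,967,791.33.
Route B — convert at spot, deposit NOK: 230,000,000 × 0.33740 × 1.0165728767 = NOK 78,888,088.38.
The quoted forward overvalues CZK, so borrow NOK, buy CZK at spot, deposit the CZK at 8.32%, and sell the proceeds forward at 0.32887.
The gap between the two covered legs is NOK 1,079,703.

NOK 1,079,703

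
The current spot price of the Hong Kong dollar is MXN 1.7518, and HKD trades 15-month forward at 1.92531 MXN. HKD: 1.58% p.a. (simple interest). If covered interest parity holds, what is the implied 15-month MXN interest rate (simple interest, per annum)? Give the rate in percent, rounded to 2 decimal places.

T = 15/12 years.
CIP gives F = S · g_MXN/g_HKD, so g_MXN/g_HKD = 1.92531/1.7518 = 1.0990467.
HKD growth factor: 1 + 0.0158×15/12 = 1.019750.
So the MXN growth factor = 1.1207529.
r = (1.1207529 − 1)/(15/12) = 0.096602 → 9.66%.

9.66%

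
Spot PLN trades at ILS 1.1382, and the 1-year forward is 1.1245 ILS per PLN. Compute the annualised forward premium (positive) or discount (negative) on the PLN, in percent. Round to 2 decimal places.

T = 1 year.
(F − S)/S = (1.1245 − 1.1382)/1.1382 = -0.0120365.
Annualise by dividing by T: -0.0120365 / 1 = -0.012037 → -1.20%.

-1.20%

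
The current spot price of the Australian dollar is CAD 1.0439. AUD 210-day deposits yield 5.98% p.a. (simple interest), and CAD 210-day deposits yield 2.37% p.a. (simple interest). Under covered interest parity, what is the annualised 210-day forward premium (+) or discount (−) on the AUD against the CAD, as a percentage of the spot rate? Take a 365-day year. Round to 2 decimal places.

T = 210/365 years.
No-arbitrage forward: 1.0439 × 1.0136356 / 1.0344055 = 1.0229395 CAD/AUD.
(F − S)/S ÷ T = (1.0229395 − 1.0439)/1.0439/(210/365) = -0.034899 → -3.49%.

-3.49%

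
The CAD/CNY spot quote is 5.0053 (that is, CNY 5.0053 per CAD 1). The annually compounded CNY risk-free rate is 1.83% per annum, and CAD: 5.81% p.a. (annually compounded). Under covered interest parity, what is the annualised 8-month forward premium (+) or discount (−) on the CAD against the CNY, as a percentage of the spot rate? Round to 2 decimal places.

-3.79%

T = 8/12 years.
No-arbitrage forward: 5.0053 × 1.0121631 / 1.0383676 = 4.8789850 CNY/CAD.
Annualised premium = (F − S)/S × (1/T) = (4.8789850 − 5.0053)/5.0053 ÷ (8/12) = -3.79%.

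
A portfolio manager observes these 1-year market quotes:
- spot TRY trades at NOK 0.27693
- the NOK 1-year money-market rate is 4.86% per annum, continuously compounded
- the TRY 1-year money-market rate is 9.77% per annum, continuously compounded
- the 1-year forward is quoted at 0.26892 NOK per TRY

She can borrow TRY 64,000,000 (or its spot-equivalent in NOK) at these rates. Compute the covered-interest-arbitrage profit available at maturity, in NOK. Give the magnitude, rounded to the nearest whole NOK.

NOK 371,109

T = 1 year.
Route A — deposit TRY, sell forward: 64,000,000 × 1.1026319459 × 0.26892 = NOK 18,977,266.11.
Route B — convert at spot, deposit NOK: 64,000,000 × 0.27693 × 1.0498003466 = NOK 18,606,157.44.
The quoted forward overvalues TRY, so borrow NOK, buy TRY at spot, deposit the TRY at 9.77%, and sell the proceeds forward at 0.26892.
The gap between the two covered legs is NOK 371,109.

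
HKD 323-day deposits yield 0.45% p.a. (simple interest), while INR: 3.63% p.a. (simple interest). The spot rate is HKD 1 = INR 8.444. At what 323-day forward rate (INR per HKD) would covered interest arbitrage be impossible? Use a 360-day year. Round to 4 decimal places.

T = 323/360 years.
INR accumulates by 1 + 0.0363×323/360 = 1.0325692.
HKD growth factor: 1 + 0.0045×323/360 = 1.0040375.
Forward (INR per HKD) = 8.444 × 1.0325692 / 1.0040375 = 8.683953.

8.6840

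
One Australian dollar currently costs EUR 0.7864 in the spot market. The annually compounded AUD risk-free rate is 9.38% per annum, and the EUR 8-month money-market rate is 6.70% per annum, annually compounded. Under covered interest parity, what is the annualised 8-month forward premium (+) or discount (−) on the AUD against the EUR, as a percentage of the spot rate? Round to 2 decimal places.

-2.46%

T = 8/12 years.
CIP forward (EUR per AUD) = 0.7864 × 1.0441822/1.0615944 = 0.7735015.
(F − S)/S ÷ T = (0.7735015 − 0.7864)/0.7864/(8/12) = -0.024603 → -2.46%.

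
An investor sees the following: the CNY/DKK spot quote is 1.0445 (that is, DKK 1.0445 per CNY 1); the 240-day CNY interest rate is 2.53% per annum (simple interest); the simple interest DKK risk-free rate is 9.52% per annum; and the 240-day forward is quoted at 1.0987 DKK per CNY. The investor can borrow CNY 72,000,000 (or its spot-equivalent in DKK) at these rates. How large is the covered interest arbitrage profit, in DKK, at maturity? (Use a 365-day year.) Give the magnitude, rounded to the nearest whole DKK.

DKK 510,819

T = 240/365 years.
Invest the CNY and cover forward: 72,000,000 × 1.0166356164 × 1.0987 = DKK 80,422,383.73.
Convert at spot and invest in DKK: 72,000,000 × 1.0445 × 1.0625972603 = DKK 79,911,564.36.
The quoted forward overvalues CNY, so borrow DKK, buy CNY at spot, deposit the CNY at 2.53%, and sell the proceeds forward at 1.0987.
Profit = 80,422,383.73 − 79,911,564.36 = DKK 510,819.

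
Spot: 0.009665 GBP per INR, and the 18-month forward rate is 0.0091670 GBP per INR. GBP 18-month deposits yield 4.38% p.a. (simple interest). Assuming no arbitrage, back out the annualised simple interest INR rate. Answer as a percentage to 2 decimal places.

8.24%

T = 18/12 years.
CIP gives F = S · g_GBP/g_INR, so g_GBP/g_INR = 0.009167/0.009665 = 0.9484739.
GBP growth factor: 1 + 0.0438×18/12 = 1.065700.
That pins the INR growth at 1.1235944.
r = (1.1235944 − 1)/(18/12) = 0.082396 → 8.24%.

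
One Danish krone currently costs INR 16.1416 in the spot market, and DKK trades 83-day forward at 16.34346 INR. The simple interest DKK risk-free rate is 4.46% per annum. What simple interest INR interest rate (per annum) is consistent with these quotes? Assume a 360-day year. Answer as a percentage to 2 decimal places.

9.94%

T = 83/360 years.
F/S = 16.34346/16.1416 = 1.0125056 = (growth of INR) / (growth of DKK).
The DKK side grows by 1 + 0.0446×83/360 = 1.0102828.
Hence g_INR = 1.022917.
r = (1.022917 − 1)/(83/360) = 0.099399 → 9.94%.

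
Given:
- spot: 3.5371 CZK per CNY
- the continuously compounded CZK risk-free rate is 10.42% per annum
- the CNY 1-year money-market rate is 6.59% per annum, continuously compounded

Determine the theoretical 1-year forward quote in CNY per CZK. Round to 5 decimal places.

T = 1 year.
CZK growth factor: e^(0.1042×1) = 1.1098224.
CNY growth factor: e^(0.0659×1) = 1.0681199.
Forward (CZK per CNY) = 3.5371 × 1.1098224 / 1.0681199 = 3.675199.
Invert for CNY per CZK: 1 / 3.675199 = 0.27209.

0.27209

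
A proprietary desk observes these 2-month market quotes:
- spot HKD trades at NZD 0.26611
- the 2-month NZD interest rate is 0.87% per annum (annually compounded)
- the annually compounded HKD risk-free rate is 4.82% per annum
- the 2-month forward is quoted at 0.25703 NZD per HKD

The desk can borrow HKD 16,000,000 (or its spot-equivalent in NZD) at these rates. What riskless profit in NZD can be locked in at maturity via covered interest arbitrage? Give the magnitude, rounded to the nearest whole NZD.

NZD 119,039

T = 2/12 years.
Keep in HKD, deliver into the forward: 16,000,000·1.007876593·0.25703 = NZD 4,144,872.33.
Swap to NZD now, deposit: 16,000,000·0.26611·1.001444772 = NZD 4,263,911.49.
The quoted forward undervalues HKD, so borrow HKD, convert to NZD at spot, deposit the NZD at 0.87%, and buy HKD forward at 0.25703 to cover the loan.
The gap between the two covered legs is NZD 119,039.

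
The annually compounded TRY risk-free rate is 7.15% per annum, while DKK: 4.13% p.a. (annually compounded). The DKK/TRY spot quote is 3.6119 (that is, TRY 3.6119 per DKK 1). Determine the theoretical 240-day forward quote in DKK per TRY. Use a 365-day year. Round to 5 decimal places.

0.27171

T = 240/365 years.
TRY accumulates by (1 + 0.0715)^(240/365) = 1.0464558.
DKK growth factor: (1 + 0.0413)^(240/365) = 1.0269676.
So F = 3.6119 × 1.0464558 / 1.0269676 = 3.680441 (TRY/DKK).
Invert for DKK per TRY: 1 / 3.680441 = 0.27171.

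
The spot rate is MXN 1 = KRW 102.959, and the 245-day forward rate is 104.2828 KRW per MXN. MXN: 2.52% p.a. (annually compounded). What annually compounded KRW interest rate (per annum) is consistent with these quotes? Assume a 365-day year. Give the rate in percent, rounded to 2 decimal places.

4.49%

T = 245/365 years.
F/S = 104.2828/102.959 = 1.0128575 = (growth of KRW) / (growth of MXN).
The MXN side grows by (1 + 0.0252)^(245/365) = 1.0168458.
So the KRW growth factor = 1.0299199.
Annualise: 1.0299199^(365/245) − 1 = 0.044900 = 4.49%.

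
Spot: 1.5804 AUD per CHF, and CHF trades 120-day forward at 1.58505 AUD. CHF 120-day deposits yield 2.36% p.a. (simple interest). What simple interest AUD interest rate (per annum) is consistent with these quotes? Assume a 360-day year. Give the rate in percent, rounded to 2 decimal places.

3.25%

T = 120/360 years.
F/S = 1.58505/1.5804 = 1.0029423 = (growth of AUD) / (growth of CHF).
CHF growth factor: 1 + 0.0236×120/360 = 1.0078667.
That pins the AUD growth at 1.0108321.
(1.0108321 − 1)/T = 0.032496, i.e. 3.25%.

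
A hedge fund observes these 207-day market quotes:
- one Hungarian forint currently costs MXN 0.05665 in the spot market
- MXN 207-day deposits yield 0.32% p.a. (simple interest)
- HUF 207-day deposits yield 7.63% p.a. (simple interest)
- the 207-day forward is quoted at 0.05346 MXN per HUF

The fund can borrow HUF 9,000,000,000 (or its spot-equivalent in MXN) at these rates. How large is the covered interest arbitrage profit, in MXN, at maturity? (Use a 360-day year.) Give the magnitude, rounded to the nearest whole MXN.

MXN 8,539,309

T = 207/360 years.
Keep in HUF, deliver into the forward: 9,000,000,000·1.0438725·0.05346 = MXN 502,248,814.65.
Swap to MXN now, deposit: 9,000,000,000·0.05665·1.001840 = MXN 510,788,124.00.
The quoted forward undervalues HUF, so borrow HUF, convert to MXN at spot, deposit the MXN at 0.32%, and buy HUF forward at 0.05346 to cover the loan.
Profit = 510,788,124.00 − 502,248,814.65 = MXN 8,539,309.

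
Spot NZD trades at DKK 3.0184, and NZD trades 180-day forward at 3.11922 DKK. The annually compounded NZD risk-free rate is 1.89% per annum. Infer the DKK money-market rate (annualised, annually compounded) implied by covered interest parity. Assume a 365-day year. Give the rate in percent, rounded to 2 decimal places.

8.91%

T = 180/365 years.
CIP gives F = S · g_DKK/g_NZD, so g_DKK/g_NZD = 3.11922/3.0184 = 1.0334018.
The NZD side grows by (1 + 0.0189)^(180/365) = 1.0092763.
That pins the DKK growth at 1.0429879.
r = 1.0429879^(365/180) − 1 = 0.089096 → 8.91%.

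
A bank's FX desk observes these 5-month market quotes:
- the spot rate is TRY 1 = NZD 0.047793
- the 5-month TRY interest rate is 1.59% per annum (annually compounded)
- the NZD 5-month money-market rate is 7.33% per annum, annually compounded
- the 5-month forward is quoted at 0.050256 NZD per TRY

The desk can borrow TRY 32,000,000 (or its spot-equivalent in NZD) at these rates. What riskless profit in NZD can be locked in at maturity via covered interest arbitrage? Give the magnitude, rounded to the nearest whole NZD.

NZD 43,673

T = 5/12 years.
Invest the TRY and cover forward: 32,000,000 × 1.006594532 × 0.050256 = NZD 1,618,797.27.
Convert at spot and invest in NZD: 32,000,000 × 0.047793 × 1.029912835 = NZD 1,575,123.97.
The quoted forward overvalues TRY, so borrow NZD, buy TRY at spot, deposit the TRY at 1.59%, and sell the proceeds forward at 0.050256.
Profit = 1,618,797.27 − 1,575,123.97 = NZD 43,673.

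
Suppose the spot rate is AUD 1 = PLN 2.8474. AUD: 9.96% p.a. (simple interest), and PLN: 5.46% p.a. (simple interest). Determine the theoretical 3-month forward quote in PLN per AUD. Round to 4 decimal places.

2.8161

T = 3/12 years.
PLN growth factor: 1 + 0.0546×3/12 = 1.013650.
AUD growth factor: 1 + 0.0996×3/12 = 1.024900.
So F = 2.8474 × 1.013650 / 1.024900 = 2.816145 (PLN/AUD).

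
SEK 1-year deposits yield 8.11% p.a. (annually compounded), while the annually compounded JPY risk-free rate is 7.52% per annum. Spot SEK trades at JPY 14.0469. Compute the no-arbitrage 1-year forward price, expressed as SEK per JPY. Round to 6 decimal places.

0.071581

T = 1 year.
JPY growth factor: (1 + 0.0752)^1 = 1.075200.
SEK accumulates by (1 + 0.0811)^1 = 1.081100.
So F = 14.0469 × 1.075200 / 1.081100 = 13.97024 (JPY/SEK).
Invert for SEK per JPY: 1 / 13.97024 = 0.071581.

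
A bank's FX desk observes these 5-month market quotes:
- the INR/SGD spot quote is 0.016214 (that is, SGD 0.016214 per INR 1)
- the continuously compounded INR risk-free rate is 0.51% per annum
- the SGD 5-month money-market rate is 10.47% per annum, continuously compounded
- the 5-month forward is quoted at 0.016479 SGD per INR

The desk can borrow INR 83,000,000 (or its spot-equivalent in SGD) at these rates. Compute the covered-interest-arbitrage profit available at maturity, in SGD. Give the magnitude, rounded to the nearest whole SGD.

T = 5/12 years.
Route A — deposit INR, sell forward: 83,000,000 × 1.002127259 × 0.016479 = SGD 1,370,666.57.
Route B — convert at spot, deposit SGD: 83,000,000 × 0.016214 × 1.04459056 = SGD 1,405,770.28.
The quoted forward undervalues INR, so borrow INR, convert to SGD at spot, deposit the SGD at 10.47%, and buy INR forward at 0.016479 to cover the loan.
Profit = 1,405,770.28 − 1,370,666.57 = SGD 35,104.

SGD 35,104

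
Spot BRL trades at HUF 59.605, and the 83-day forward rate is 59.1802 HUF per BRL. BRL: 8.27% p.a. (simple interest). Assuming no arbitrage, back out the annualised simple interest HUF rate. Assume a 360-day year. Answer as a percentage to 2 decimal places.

T = 83/360 years.
By CIP, F/S equals the HUF-to-BRL growth ratio: 59.1802/59.605 = 0.9928731.
The BRL side grows by 1 + 0.0827×83/360 = 1.0190669.
So the HUF growth factor = 1.0118041.
r = (1.0118041 − 1)/(83/360) = 0.051199 → 5.12%.

5.12%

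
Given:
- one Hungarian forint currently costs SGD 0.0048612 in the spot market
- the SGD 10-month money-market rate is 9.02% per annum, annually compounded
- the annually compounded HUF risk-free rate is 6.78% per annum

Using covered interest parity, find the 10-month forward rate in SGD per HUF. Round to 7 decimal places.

0.0049460

T = 10/12 years.
SGD growth factor: (1 + 0.0902)^(10/12) = 1.0746206.
Growth of 1 HUF over T: (1 + 0.0678)^(10/12) = 1.0561889.
So F = 0.0048612 × 1.0746206 / 1.0561889 = 0.004946033 (SGD/HUF).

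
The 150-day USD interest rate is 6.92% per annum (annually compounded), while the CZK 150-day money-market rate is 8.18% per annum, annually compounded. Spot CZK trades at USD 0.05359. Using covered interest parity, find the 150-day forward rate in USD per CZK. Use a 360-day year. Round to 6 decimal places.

T = 150/360 years.
USD accumulates by (1 + 0.0692)^(150/360) = 1.0282717.
CZK accumulates by (1 + 0.0818)^(150/360) = 1.0333035.
CIP: F = S · (grow USD)/(grow CZK) = 0.05359 × 1.0282717/1.0333035 = 0.05332904 USD per CZK.

0.053329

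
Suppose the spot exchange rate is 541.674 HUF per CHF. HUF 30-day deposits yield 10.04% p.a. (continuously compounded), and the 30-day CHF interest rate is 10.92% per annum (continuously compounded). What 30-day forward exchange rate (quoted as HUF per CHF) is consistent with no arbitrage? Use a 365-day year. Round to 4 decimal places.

T = 30/365 years.
Growth of 1 HUF over T: e^(0.1004×30/365) = 1.008286197.
CHF growth factor: e^(0.1092×30/365) = 1.009015742.
So F = 541.674 × 1.008286197 / 1.009015742 = 541.282355 (HUF/CHF).

541.2824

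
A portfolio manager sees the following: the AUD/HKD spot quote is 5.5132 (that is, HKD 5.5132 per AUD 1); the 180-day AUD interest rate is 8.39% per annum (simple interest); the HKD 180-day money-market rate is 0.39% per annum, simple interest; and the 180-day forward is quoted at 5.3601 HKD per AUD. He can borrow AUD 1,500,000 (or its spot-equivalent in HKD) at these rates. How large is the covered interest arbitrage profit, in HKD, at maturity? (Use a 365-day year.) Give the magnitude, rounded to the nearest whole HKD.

HKD 87,109

T = 180/365 years.
Keep in AUD, deliver into the forward: 1,500,000·1.041375342·5.3601 = HKD 8,372,813.96.
Swap to HKD now, deposit: 1,500,000·5.5132·1.001923288 = HKD 8,285,705.21.
The quoted forward overvalues AUD, so borrow HKD, buy AUD at spot, deposit the AUD at 8.39%, and sell the proceeds forward at 5.3601.
Arbitrage profit = |8,372,813.96 − 8,285,705.21| = HKD 87,109.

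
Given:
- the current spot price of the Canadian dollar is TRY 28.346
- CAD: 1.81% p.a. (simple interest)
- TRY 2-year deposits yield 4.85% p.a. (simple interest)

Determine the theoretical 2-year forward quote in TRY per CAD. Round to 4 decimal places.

T = 2 years.
TRY growth factor: 1 + 0.0485×2 = 1.097000.
CAD growth factor: 1 + 0.0181×2 = 1.036200.
So F = 28.346 × 1.097000 / 1.036200 = 30.009228 (TRY/CAD).

30.0092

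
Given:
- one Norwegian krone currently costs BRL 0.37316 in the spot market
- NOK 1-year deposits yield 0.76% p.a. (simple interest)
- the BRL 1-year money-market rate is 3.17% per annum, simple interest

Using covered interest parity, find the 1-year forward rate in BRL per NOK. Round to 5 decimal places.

T = 1 year.
Growth of 1 BRL over T: 1 + 0.0317×1 = 1.031700.
NOK growth factor: 1 + 0.0076×1 = 1.007600.
So F = 0.37316 × 1.031700 / 1.007600 = 0.3820853 (BRL/NOK).

0.38209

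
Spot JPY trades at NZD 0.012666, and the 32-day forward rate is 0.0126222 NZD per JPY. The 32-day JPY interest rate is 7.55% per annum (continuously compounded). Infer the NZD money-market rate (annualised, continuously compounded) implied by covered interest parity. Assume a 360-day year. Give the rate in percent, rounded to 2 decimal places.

3.65%

T = 32/360 years.
CIP gives F = S · g_NZD/g_JPY, so g_NZD/g_JPY = 0.0126222/0.012666 = 0.9965419.
The JPY side grows by e^(0.0755×32/360) = 1.0067337.
Hence g_NZD = 1.0032523.
Take logs: ln 1.0032523 / (32/360) = 0.036529, so 3.65%.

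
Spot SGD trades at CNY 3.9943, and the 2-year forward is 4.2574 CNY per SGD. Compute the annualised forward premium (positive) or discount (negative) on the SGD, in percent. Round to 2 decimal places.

+3.29%

T = 2 years.
(F − S)/S = (4.2574 − 3.9943)/3.9943 = 0.0658689.
Per annum: 0.0658689 / 2 = 0.032934 = 3.29%.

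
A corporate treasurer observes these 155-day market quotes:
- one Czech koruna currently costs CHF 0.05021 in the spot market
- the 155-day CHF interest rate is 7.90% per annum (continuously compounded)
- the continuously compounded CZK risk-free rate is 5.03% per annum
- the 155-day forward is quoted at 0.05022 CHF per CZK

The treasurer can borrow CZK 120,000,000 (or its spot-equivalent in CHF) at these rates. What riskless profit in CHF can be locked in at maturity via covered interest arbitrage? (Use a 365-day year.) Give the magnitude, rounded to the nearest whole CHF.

T = 155/365 years.
Route A — deposit CZK, sell forward: 120,000,000 × 1.021590038 × 0.05022 = CHF 6,156,510.21.
Route B — convert at spot, deposit CHF: 120,000,000 × 0.05021 × 1.034117023 = CHF 6,230,761.89.
The quoted forward undervalues CZK, so borrow CZK, convert to CHF at spot, deposit the CHF at 7.90%, and buy CZK forward at 0.05022 to cover the loan.
Profit = 6,230,761.89 − 6,156,510.21 = CHF 74,252.

CHF 74,252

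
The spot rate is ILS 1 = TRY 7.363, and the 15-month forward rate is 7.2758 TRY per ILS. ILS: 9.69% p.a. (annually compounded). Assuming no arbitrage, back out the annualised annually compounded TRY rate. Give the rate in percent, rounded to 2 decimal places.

8.65%

T = 15/12 years.
F/S = 7.2758/7.363 = 0.9881570 = (growth of TRY) / (growth of ILS).
The ILS side grows by (1 + 0.0969)^(15/12) = 1.122558.
So the TRY growth factor = 1.1092635.
r = 1.1092635^(12/15) − 1 = 0.086495 → 8.65%.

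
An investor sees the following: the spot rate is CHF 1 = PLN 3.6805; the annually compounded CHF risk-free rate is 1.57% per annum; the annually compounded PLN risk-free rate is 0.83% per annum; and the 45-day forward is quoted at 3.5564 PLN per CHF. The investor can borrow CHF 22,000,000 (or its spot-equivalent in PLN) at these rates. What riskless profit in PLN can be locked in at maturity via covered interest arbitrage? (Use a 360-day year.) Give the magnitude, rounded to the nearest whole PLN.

T = 45/360 years.
Invest the CHF and cover forward: 22,000,000 × 1.0019491509 × 3.5564 = PLN 78,393,303.13.
Convert at spot and invest in PLN: 22,000,000 × 3.6805 × 1.001033752 = PLN 81,054,703.93.
The quoted forward undervalues CHF, so borrow CHF, convert to PLN at spot, deposit the PLN at 0.83%, and buy CHF forward at 3.5564 to cover the loan.
Arbitrage profit = |78,393,303.13 − 81,054,703.93| = PLN 2,661,401.

PLN 2,661,401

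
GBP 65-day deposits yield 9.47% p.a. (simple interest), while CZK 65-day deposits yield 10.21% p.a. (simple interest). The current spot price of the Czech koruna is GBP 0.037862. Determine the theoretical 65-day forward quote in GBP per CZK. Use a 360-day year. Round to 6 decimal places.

0.037812

T = 65/360 years.
GBP accumulates by 1 + 0.0947×65/360 = 1.0170986.
CZK accumulates by 1 + 0.1021×65/360 = 1.0184347.
CIP: F = S · (grow GBP)/(grow CZK) = 0.037862 × 1.0170986/1.0184347 = 0.03781233 GBP per CZK.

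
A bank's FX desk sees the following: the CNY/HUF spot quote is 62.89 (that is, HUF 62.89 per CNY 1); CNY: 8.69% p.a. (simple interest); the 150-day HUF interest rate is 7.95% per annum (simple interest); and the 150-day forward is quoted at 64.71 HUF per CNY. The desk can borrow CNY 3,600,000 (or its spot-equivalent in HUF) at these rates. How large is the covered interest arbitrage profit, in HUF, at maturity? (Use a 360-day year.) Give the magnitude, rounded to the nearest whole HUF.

T = 150/360 years.
Invest the CNY and cover forward: 3,600,000 × 1.03620833333 × 64.71 = HUF 241,390,948.50.
Convert at spot and invest in HUF: 3,600,000 × 62.89 × 1.033125 = HUF 233,903,632.50.
The quoted forward overvalues CNY, so borrow HUF, buy CNY at spot, deposit the CNY at 8.69%, and sell the proceeds forward at 64.71.
Profit = 241,390,948.50 − 233,903,632.50 = HUF 7,487,316.

HUF 7,487,316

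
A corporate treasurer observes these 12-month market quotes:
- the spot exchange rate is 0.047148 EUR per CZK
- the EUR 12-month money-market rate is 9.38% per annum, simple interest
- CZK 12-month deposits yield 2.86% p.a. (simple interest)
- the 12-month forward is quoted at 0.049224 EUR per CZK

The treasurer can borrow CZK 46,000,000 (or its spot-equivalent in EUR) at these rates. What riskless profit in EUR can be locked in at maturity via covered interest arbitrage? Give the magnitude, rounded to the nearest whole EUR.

T = 1 year.
Invest the CZK and cover forward: 46,000,000 × 1.028600 × 0.049224 = EUR 2,329,063.09.
Convert at spot and invest in EUR: 46,000,000 × 0.047148 × 1.093800 = EUR 2,372,242.19.
The quoted forward undervalues CZK, so borrow CZK, convert to EUR at spot, deposit the EUR at 9.38%, and buy CZK forward at 0.049224 to cover the loan.
The gap between the two covered legs is EUR 43,179.

EUR 43,179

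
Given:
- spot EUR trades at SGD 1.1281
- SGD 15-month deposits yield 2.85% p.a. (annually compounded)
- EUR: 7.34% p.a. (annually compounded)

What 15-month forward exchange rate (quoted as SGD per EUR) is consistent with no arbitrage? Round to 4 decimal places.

T = 15/12 years.
Growth of 1 SGD over T: (1 + 0.0285)^(15/12) = 1.035751.
EUR growth factor: (1 + 0.0734)^(15/12) = 1.0925768.
Forward (SGD per EUR) = 1.1281 × 1.035751 / 1.0925768 = 1.069427.

1.0694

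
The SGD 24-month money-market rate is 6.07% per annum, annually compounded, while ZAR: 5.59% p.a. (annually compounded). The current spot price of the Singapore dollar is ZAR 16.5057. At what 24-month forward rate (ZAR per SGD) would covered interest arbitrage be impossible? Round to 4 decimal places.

T = 2 years.
ZAR growth factor: (1 + 0.0559)^2 = 1.11492481.
SGD accumulates by (1 + 0.0607)^2 = 1.12508449.
CIP: F = S · (grow ZAR)/(grow SGD) = 16.5057 × 1.11492481/1.12508449 = 16.356651 ZAR per SGD.

16.3567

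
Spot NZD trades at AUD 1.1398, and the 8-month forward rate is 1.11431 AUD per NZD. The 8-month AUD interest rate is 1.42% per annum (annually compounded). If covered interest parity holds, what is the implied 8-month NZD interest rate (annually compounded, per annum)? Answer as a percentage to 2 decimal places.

T = 8/12 years.
By CIP, F/S equals the AUD-to-NZD growth ratio: 1.11431/1.1398 = 0.9776364.
The AUD side grows by (1 + 0.0142)^(8/12) = 1.0094444.
That pins the NZD growth at 1.0325356.
Annualise: 1.0325356^(12/8) − 1 = 0.049198 = 4.92%.

4.92%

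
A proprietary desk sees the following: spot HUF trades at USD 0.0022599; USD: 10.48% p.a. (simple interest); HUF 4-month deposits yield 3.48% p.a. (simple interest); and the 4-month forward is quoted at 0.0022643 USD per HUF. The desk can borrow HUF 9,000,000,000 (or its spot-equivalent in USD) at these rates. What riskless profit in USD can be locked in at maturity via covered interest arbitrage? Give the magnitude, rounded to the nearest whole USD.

USD 434,520

T = 4/12 years.
Keep in HUF, deliver into the forward: 9,000,000,000·1.011600·0.0022643 = USD 20,615,092.92.
Swap to USD now, deposit: 9,000,000,000·0.0022599·1.0349333333 = USD 21,049,612.56.
The quoted forward undervalues HUF, so borrow HUF, convert to USD at spot, deposit the USD at 10.48%, and buy HUF forward at 0.0022643 to cover the loan.
The gap between the two covered legs is USD 434,520.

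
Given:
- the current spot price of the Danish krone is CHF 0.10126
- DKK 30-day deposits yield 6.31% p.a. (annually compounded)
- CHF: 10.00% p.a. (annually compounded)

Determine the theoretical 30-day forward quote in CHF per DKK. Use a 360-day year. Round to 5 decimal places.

0.10155

T = 30/360 years.
Growth of 1 CHF over T: (1 + 0.1000)^(30/360) = 1.0079741.
DKK accumulates by (1 + 0.0631)^(30/360) = 1.0051121.
So F = 0.10126 × 1.0079741 / 1.0051121 = 0.1015483 (CHF/DKK).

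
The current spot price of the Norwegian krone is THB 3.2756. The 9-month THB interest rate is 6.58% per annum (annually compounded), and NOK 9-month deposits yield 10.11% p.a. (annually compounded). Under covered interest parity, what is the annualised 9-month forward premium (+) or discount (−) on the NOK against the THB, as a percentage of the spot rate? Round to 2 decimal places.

-3.22%

T = 9/12 years.
CIP forward (THB per NOK) = 3.2756 × 1.0489548/1.074905 = 3.1965209.
Annualised premium = (F − S)/S × (1/T) = (3.1965209 − 3.2756)/3.2756 ÷ (9/12) = -3.22%.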